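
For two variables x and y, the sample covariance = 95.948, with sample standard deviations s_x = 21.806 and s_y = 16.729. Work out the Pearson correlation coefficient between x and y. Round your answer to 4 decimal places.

r = Cov(x,y) / (s_x · s_y) = 95.948 / (21.806 × 16.729)
  = 95.948 / 364.7926 ≈ 0.2630

0.2630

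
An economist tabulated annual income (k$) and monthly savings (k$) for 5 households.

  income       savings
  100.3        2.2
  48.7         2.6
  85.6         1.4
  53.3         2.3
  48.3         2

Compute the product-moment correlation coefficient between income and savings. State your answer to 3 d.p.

n = 5, Σx = 336.2, Σy = 10.5, Σx² = 24932.92, Σy² = 22.85, Σxy = 686.31
nΣxy − ΣxΣy = 3431.55 − 3530.1 = -98.55
nΣx² − (Σx)² = 124664.6 − 113030.44 = 11634.16; nΣy² − (Σy)² = 114.25 − 110.25 = 4
r = -98.55 / √(11634.16 × 4) = -98.55 / 215.7235 ≈ -0.457

-0.457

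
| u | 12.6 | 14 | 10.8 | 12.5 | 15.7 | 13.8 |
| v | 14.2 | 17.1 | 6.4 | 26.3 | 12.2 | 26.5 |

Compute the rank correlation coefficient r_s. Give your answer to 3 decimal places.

Rank u: 3, 5, 1, 2, 6, 4
Rank v: 3, 4, 1, 5, 2, 6
d = rank(u) − rank(v): 0, 1, 0, -3, 4, -2; Σd² = 30
ρ = 1 − 6Σd² / [n(n²−1)] = 1 − 6×30 / (6×35) = 1 − 180/210 ≈ 0.143

0.143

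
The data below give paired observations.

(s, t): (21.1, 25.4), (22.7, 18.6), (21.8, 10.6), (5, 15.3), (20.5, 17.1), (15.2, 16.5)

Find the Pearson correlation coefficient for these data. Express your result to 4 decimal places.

0.2044

n = 6, Σs = 106.3, Σt = 103.5, Σs² = 2112.03, Σt² = 1902.23, Σst = 1867.09
nΣst − ΣsΣt = 11202.54 − 11002.05 = 200.49
nΣs² − (Σs)² = 12672.18 − 11299.69 = 1372.49; nΣt² − (Σt)² = 11413.38 − 10712.25 = 701.13
r = 200.49 / √(1372.49 × 701.13) = 200.49 / 980.9658 ≈ 0.2044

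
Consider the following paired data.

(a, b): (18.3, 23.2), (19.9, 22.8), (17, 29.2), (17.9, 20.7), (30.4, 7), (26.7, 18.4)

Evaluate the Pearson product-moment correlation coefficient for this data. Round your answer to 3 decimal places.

-0.895

n = 6, Σa = 130.2, Σb = 121.3, Σa² = 2977.36, Σb² = 2726.77, Σab = 2449.29
nΣab − ΣaΣb = 14695.74 − 15793.26 = -1097.52
nΣa² − (Σa)² = 17864.16 − 16952.04 = 912.12; nΣb² − (Σb)² = 16360.62 − 14713.69 = 1646.93
r = -1097.52 / √(912.12 × 1646.93) = -1097.52 / 1225.6418 ≈ -0.895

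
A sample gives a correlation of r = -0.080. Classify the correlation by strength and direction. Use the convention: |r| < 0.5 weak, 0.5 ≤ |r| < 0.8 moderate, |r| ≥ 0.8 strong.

weak negative

r = -0.080 < 0 so the relationship is negative.
|r| = 0.080, which falls in the weak range.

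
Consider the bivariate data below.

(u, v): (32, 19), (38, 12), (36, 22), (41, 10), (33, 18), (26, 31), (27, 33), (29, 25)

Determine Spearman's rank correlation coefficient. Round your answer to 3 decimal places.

-0.905

Rank u: 4, 7, 6, 8, 5, 1, 2, 3
Rank v: 4, 2, 5, 1, 3, 7, 8, 6
d = rank(u) − rank(v): 0, 5, 1, 7, 2, -6, -6, -3; Σd² = 160
ρ = 1 − 6Σd² / [n(n²−1)] = 1 − 6×160 / (8×63) = 1 − 960/504 ≈ -0.905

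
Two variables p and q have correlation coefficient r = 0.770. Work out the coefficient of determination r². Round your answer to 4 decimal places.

r² = (0.770)² = 0.5929

0.5929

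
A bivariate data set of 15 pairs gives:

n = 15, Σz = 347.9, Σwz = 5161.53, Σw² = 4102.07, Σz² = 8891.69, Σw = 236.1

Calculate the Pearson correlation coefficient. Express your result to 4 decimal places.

r = (nΣwz − ΣwΣz) / √[(nΣw² − (Σw)²)(nΣz² − (Σz)²)]
Numerator: 15×5161.53 − 236.1×347.9 = -4716.24
Denominator: √[(61531.05 − 55743.21)(133375.35 − 121034.41)] = √[5787.84 × 12340.94] = 8451.4724
r = -4716.24 / 8451.4724 ≈ -0.5580

-0.5580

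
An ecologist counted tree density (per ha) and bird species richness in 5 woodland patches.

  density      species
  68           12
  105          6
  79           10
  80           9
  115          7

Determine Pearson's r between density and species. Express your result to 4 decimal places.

n = 5, Σx = 447, Σy = 44, Σx² = 41515, Σy² = 410, Σxy = 3761
nΣxy − ΣxΣy = 18805 − 19668 = -863
nΣx² − (Σx)² = 207575 − 199809 = 7766; nΣy² − (Σy)² = 2050 − 1936 = 114
r = -863 / √(7766 × 114) = -863 / 940.9166 ≈ -0.9172

-0.9172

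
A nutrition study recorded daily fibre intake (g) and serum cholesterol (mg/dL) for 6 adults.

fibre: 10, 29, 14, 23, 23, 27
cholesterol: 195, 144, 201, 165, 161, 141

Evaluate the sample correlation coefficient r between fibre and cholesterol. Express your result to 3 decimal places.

n = 6, Σx = 126, Σy = 1007, Σx² = 2924, Σy² = 172189, Σxy = 20245
nΣxy − ΣxΣy = 121470 − 126882 = -5412
nΣx² − (Σx)² = 17544 − 15876 = 1668; nΣy² − (Σy)² = 1033134 − 1014049 = 19085
r = -5412 / √(1668 × 19085) = -5412 / 5642.1432 ≈ -0.959

-0.959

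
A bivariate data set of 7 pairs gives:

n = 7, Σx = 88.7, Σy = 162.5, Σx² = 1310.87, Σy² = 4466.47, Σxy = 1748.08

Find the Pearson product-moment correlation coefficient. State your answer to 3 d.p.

-0.863

r = (nΣxy − ΣxΣy) / √[(nΣx² − (Σx)²)(nΣy² − (Σy)²)]
Numerator: 7×1748.08 − 88.7×162.5 = -2177.19
Denominator: √[(9176.09 − 7867.69)(31265.29 − 26406.25)] = √[1308.4 × 4859.04] = 2521.4218
r = -2177.19 / 2521.4218 ≈ -0.863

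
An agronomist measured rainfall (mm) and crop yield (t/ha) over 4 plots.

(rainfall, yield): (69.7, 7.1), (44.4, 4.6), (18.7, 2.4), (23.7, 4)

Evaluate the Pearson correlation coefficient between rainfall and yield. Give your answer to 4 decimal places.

0.9607

n = 4, Σx = 156.5, Σy = 18.1, Σx² = 7740.83, Σy² = 93.33, Σxy = 838.79
nΣxy − ΣxΣy = 3355.16 − 2832.65 = 522.51
nΣx² − (Σx)² = 30963.32 − 24492.25 = 6471.07; nΣy² − (Σy)² = 373.32 − 327.61 = 45.71
r = 522.51 / √(6471.07 × 45.71) = 522.51 / 543.8682 ≈ 0.9607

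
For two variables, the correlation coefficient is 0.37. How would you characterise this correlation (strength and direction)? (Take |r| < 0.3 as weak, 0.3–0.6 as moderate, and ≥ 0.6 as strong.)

r = 0.37 > 0 so the relationship is positive.
|r| = 0.37, which falls in the moderate range.

moderate positive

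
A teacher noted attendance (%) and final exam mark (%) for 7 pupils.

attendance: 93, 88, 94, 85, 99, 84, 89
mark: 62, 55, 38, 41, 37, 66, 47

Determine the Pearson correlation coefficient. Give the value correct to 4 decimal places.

-0.4940

n = 7, Σx = 632, Σy = 346, Σx² = 57232, Σy² = 17928, Σxy = 31053
nΣxy − ΣxΣy = 217371 − 218672 = -1301
nΣx² − (Σx)² = 400624 − 399424 = 1200; nΣy² − (Σy)² = 125496 − 119716 = 5780
r = -1301 / √(1200 × 5780) = -1301 / 2633.6287 ≈ -0.4940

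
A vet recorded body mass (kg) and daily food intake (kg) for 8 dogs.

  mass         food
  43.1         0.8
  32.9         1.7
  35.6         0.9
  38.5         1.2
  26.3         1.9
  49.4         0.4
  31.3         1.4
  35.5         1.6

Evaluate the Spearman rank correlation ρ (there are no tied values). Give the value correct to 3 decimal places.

-0.905

Rank mass: 7, 3, 5, 6, 1, 8, 2, 4
Rank food: 2, 7, 3, 4, 8, 1, 5, 6
d = rank(mass) − rank(food): 5, -4, 2, 2, -7, 7, -3, -2; Σd² = 160
ρ = 1 − 6Σd² / [n(n²−1)] = 1 − 6×160 / (8×63) = 1 − 960/504 ≈ -0.905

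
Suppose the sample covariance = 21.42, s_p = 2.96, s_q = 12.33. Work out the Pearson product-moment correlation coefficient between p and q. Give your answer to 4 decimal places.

0.5869

r = Cov(p,q) / (s_p · s_q) = 21.42 / (2.96 × 12.33)
  = 21.42 / 36.4968 ≈ 0.5869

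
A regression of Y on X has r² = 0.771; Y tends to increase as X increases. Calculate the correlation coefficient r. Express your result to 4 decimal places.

0.8781

|r| = √0.771 = 0.8781
The association is positive, so r = 0.8781.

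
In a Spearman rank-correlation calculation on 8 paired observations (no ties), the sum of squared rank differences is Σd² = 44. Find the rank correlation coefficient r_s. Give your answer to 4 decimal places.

ρ = 1 − 6Σd² / [n(n²−1)] = 1 − 6×44 / (8×63)
  = 1 − 264/504 = 1 − 0.52381 ≈ 0.4762

0.4762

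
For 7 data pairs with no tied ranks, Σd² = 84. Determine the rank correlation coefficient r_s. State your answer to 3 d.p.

ρ = 1 − 6Σd² / [n(n²−1)] = 1 − 6×84 / (7×48)
  = 1 − 504/336 = 1 − 1.5000 ≈ -0.500

-0.500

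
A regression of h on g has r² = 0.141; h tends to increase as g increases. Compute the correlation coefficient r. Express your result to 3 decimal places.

|r| = √0.141 = 0.375
The association is positive, so r = 0.375.

0.375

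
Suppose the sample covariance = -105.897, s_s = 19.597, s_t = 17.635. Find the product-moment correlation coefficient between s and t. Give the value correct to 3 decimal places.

-0.306

r = Cov(s,t) / (s_s · s_t) = -105.897 / (19.597 × 17.635)
  = -105.897 / 345.5931 ≈ -0.306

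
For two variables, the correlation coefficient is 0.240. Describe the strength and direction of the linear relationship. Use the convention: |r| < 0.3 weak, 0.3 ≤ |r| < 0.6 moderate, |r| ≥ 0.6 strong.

r = 0.240 > 0 so the relationship is positive.
|r| = 0.240, which falls in the weak range.

weak positive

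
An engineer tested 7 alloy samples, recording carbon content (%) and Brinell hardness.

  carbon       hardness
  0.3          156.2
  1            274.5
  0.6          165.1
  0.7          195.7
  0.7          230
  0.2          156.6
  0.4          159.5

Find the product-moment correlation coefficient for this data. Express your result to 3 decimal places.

n = 7, Σx = 3.9, Σy = 1337.6, Σx² = 2.63, Σy² = 268169, Σxy = 813.53
nΣxy − ΣxΣy = 5694.71 − 5216.64 = 478.07
nΣx² − (Σx)² = 18.41 − 15.21 = 3.2; nΣy² − (Σy)² = 1877183 − 1789173.76 = 88009.24
r = 478.07 / √(3.2 × 88009.24) = 478.07 / 530.6878 ≈ 0.901

0.901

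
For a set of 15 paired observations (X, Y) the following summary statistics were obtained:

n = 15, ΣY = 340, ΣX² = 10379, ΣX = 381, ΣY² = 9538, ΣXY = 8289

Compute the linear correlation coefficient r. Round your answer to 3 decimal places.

r = (nΣXY − ΣXΣY) / √[(nΣX² − (ΣX)²)(nΣY² − (ΣY)²)]
Numerator: 15×8289 − 381×340 = -5205
Denominator: √[(155685 − 145161)(143070 − 115600)] = √[10524 × 27470] = 17002.7727
r = -5205 / 17002.7727 ≈ -0.306

-0.306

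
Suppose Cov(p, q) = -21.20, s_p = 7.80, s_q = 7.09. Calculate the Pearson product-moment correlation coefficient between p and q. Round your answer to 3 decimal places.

-0.383

r = Cov(p,q) / (s_p · s_q) = -21.20 / (7.80 × 7.09)
  = -21.20 / 55.3020 ≈ -0.383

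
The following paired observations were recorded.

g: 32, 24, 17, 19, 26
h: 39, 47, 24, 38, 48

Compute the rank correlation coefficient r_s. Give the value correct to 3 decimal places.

Rank g: 5, 3, 1, 2, 4
Rank h: 3, 4, 1, 2, 5
d = rank(g) − rank(h): 2, -1, 0, 0, -1; Σd² = 6
ρ = 1 − 6Σd² / [n(n²−1)] = 1 − 6×6 / (5×24) = 1 − 36/120 ≈ 0.700

0.700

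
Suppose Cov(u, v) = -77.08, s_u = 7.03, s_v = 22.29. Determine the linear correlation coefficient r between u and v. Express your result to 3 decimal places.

r = Cov(u,v) / (s_u · s_v) = -77.08 / (7.03 × 22.29)
  = -77.08 / 156.6987 ≈ -0.492

-0.492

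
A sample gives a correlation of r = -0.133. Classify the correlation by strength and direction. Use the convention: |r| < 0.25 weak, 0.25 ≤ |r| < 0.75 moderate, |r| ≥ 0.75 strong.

weak negative

r = -0.133 < 0 so the relationship is negative.
|r| = 0.133, which falls in the weak range.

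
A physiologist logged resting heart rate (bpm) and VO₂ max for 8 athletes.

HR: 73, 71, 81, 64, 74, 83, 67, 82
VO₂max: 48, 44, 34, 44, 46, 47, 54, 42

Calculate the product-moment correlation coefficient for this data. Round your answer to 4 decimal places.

n = 8, Σx = 595, Σy = 359, Σx² = 44605, Σy² = 16337, Σxy = 26565
nΣxy − ΣxΣy = 212520 − 213605 = -1085
nΣx² − (Σx)² = 356840 − 354025 = 2815; nΣy² − (Σy)² = 130696 − 128881 = 1815
r = -1085 / √(2815 × 1815) = -1085 / 2260.3595 ≈ -0.4800

-0.4800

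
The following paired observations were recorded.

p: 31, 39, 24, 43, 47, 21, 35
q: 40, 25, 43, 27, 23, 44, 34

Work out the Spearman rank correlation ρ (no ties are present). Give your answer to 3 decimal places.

Rank p: 3, 5, 2, 6, 7, 1, 4
Rank q: 5, 2, 6, 3, 1, 7, 4
d = rank(p) − rank(q): -2, 3, -4, 3, 6, -6, 0; Σd² = 110
ρ = 1 − 6Σd² / [n(n²−1)] = 1 − 6×110 / (7×48) = 1 − 660/336 ≈ -0.964

-0.964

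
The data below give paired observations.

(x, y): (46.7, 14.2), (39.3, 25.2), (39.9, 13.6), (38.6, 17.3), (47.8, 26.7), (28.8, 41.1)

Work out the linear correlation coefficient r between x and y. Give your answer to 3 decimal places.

-0.632

n = 6, Σx = 241.1, Σy = 138.1, Σx² = 9921.63, Σy² = 3723.03, Σxy = 5323.86
nΣxy − ΣxΣy = 31943.16 − 33295.91 = -1352.75
nΣx² − (Σx)² = 59529.78 − 58129.21 = 1400.57; nΣy² − (Σy)² = 22338.18 − 19071.61 = 3266.57
r = -1352.75 / √(1400.57 × 3266.57) = -1352.75 / 2138.9390 ≈ -0.632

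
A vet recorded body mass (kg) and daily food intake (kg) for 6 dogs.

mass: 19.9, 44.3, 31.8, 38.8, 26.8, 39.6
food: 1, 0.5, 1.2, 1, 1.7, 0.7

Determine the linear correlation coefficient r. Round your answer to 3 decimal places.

n = 6, Σx = 201.2, Σy = 6.1, Σx² = 7161.58, Σy² = 7.07, Σxy = 192.29
nΣxy − ΣxΣy = 1153.74 − 1227.32 = -73.58
nΣx² − (Σx)² = 42969.48 − 40481.44 = 2488.04; nΣy² − (Σy)² = 42.42 − 37.21 = 5.21
r = -73.58 / √(2488.04 × 5.21) = -73.58 / 113.8538 ≈ -0.646

-0.646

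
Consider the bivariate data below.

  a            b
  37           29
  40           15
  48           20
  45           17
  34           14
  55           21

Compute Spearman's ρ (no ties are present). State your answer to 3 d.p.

Rank a: 2, 3, 5, 4, 1, 6
Rank b: 6, 2, 4, 3, 1, 5
d = rank(a) − rank(b): -4, 1, 1, 1, 0, 1; Σd² = 20
ρ = 1 − 6Σd² / [n(n²−1)] = 1 − 6×20 / (6×35) = 1 − 120/210 ≈ 0.429

0.429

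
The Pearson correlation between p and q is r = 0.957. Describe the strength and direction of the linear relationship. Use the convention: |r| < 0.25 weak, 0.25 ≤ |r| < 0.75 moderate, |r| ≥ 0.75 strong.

strong positive

r = 0.957 > 0 so the relationship is positive.
|r| = 0.957, which falls in the strong range.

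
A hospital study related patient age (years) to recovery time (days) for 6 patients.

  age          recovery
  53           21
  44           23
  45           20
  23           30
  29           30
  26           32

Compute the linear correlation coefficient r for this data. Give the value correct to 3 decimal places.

-0.942

n = 6, Σx = 220, Σy = 156, Σx² = 8816, Σy² = 4194, Σxy = 5417
nΣxy − ΣxΣy = 32502 − 34320 = -1818
nΣx² − (Σx)² = 52896 − 48400 = 4496; nΣy² − (Σy)² = 25164 − 24336 = 828
r = -1818 / √(4496 × 828) = -1818 / 1929.4269 ≈ -0.942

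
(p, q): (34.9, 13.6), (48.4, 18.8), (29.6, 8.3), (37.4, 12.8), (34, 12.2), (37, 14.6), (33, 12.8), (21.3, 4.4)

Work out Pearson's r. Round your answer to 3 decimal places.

0.967

n = 8, Σp = 275.6, Σq = 97.5, Σp² = 9903.18, Σq² = 1316.33, Σpq = 3580.08
nΣpq − ΣpΣq = 28640.64 − 26871 = 1769.64
nΣp² − (Σp)² = 79225.44 − 75955.36 = 3270.08; nΣq² − (Σq)² = 10530.64 − 9506.25 = 1024.39
r = 1769.64 / √(3270.08 × 1024.39) = 1769.64 / 1830.2561 ≈ 0.967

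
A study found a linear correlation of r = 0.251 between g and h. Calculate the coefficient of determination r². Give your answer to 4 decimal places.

r² = (0.251)² = 0.0630

0.0630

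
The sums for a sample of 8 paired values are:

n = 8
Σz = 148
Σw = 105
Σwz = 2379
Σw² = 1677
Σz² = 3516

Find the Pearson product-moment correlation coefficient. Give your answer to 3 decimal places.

0.905

r = (nΣwz − ΣwΣz) / √[(nΣw² − (Σw)²)(nΣz² − (Σz)²)]
Numerator: 8×2379 − 105×148 = 3492
Denominator: √[(13416 − 11025)(28128 − 21904)] = √[2391 × 6224] = 3857.6656
r = 3492 / 3857.6656 ≈ 0.905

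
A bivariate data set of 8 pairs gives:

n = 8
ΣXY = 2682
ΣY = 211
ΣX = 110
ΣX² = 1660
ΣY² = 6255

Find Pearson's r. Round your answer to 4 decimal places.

r = (nΣXY − ΣXΣY) / √[(nΣX² − (ΣX)²)(nΣY² − (ΣY)²)]
Numerator: 8×2682 − 110×211 = -1754
Denominator: √[(13280 − 12100)(50040 − 44521)] = √[1180 × 5519] = 2551.9444
r = -1754 / 2551.9444 ≈ -0.6873

-0.6873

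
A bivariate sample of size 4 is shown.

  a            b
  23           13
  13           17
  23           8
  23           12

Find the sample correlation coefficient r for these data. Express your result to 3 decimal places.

n = 4, Σa = 82, Σb = 50, Σa² = 1756, Σb² = 666, Σab = 980
nΣab − ΣaΣb = 3920 − 4100 = -180
nΣa² − (Σa)² = 7024 − 6724 = 300; nΣb² − (Σb)² = 2664 − 2500 = 164
r = -180 / √(300 × 164) = -180 / 221.8107 ≈ -0.812

-0.812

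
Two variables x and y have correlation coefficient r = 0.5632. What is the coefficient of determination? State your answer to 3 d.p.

r² = (0.5632)² = 0.317

0.317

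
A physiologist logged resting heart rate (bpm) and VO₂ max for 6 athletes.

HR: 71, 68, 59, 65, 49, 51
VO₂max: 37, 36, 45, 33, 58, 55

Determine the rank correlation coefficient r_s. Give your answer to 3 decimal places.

-0.771

Rank HR: 6, 5, 3, 4, 1, 2
Rank VO₂max: 3, 2, 4, 1, 6, 5
d = rank(HR) − rank(VO₂max): 3, 3, -1, 3, -5, -3; Σd² = 62
ρ = 1 − 6Σd² / [n(n²−1)] = 1 − 6×62 / (6×35) = 1 − 372/210 ≈ -0.771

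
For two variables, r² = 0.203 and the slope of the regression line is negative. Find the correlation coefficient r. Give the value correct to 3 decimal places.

-0.451

|r| = √0.203 = 0.451
The association is negative, so r = −0.451.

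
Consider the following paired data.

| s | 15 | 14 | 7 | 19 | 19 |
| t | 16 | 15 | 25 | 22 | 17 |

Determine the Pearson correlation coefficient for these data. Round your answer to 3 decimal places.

n = 5, Σs = 74, Σt = 95, Σs² = 1192, Σt² = 1879, Σst = 1366
nΣst − ΣsΣt = 6830 − 7030 = -200
nΣs² − (Σs)² = 5960 − 5476 = 484; nΣt² − (Σt)² = 9395 − 9025 = 370
r = -200 / √(484 × 370) = -200 / 423.1784 ≈ -0.473

-0.473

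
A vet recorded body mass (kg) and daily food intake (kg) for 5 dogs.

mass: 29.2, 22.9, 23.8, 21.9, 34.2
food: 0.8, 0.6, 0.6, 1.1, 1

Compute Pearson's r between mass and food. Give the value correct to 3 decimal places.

0.302

n = 5, Σx = 132, Σy = 4.1, Σx² = 3592.74, Σy² = 3.57, Σxy = 109.67
nΣxy − ΣxΣy = 548.35 − 541.2 = 7.15
nΣx² − (Σx)² = 17963.7 − 17424 = 539.7; nΣy² − (Σy)² = 17.85 − 16.81 = 1.04
r = 7.15 / √(539.7 × 1.04) = 7.15 / 23.6915 ≈ 0.302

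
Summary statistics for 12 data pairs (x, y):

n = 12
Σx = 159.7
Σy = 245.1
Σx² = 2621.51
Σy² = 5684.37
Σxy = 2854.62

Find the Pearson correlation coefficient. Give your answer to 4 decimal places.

-0.7021

r = (nΣxy − ΣxΣy) / √[(nΣx² − (Σx)²)(nΣy² − (Σy)²)]
Numerator: 12×2854.62 − 159.7×245.1 = -4887.03
Denominator: √[(31458.12 − 25504.09)(68212.44 − 60074.01)] = √[5954.03 × 8138.43] = 6961.0672
r = -4887.03 / 6961.0672 ≈ -0.7021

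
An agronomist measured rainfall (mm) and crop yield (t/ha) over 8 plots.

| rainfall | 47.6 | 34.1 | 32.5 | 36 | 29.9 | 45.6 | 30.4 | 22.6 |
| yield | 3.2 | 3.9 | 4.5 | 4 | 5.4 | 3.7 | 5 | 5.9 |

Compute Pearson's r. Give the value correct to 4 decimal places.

n = 8, Σx = 278.7, Σy = 35.6, Σx² = 10189.11, Σy² = 164.36, Σxy = 1191.08
nΣxy − ΣxΣy = 9528.64 − 9921.72 = -393.08
nΣx² − (Σx)² = 81512.88 − 77673.69 = 3839.19; nΣy² − (Σy)² = 1314.88 − 1267.36 = 47.52
r = -393.08 / √(3839.19 × 47.52) = -393.08 / 427.1280 ≈ -0.9203

-0.9203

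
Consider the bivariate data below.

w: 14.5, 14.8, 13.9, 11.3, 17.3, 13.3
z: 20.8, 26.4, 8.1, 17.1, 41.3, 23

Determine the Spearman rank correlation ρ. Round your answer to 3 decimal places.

0.714

Rank w: 4, 5, 3, 1, 6, 2
Rank z: 3, 5, 1, 2, 6, 4
d = rank(w) − rank(z): 1, 0, 2, -1, 0, -2; Σd² = 10
ρ = 1 − 6Σd² / [n(n²−1)] = 1 − 6×10 / (6×35) = 1 − 60/210 ≈ 0.714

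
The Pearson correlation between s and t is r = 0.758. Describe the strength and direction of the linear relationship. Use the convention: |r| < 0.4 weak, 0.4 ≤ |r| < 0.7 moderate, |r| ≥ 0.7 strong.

strong positive

r = 0.758 > 0 so the relationship is positive.
|r| = 0.758, which falls in the strong range.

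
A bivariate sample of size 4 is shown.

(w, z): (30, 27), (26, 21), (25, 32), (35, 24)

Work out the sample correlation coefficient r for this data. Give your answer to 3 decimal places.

n = 4, Σw = 116, Σz = 104, Σw² = 3426, Σz² = 2770, Σwz = 2996
nΣwz − ΣwΣz = 11984 − 12064 = -80
nΣw² − (Σw)² = 13704 − 13456 = 248; nΣz² − (Σz)² = 11080 − 10816 = 264
r = -80 / √(248 × 264) = -80 / 255.8750 ≈ -0.313

-0.313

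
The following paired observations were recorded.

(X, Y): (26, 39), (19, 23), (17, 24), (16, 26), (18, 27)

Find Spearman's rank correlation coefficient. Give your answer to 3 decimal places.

Rank X: 5, 4, 2, 1, 3
Rank Y: 5, 1, 2, 3, 4
d = rank(X) − rank(Y): 0, 3, 0, -2, -1; Σd² = 14
ρ = 1 − 6Σd² / [n(n²−1)] = 1 − 6×14 / (5×24) = 1 − 84/120 ≈ 0.300

0.300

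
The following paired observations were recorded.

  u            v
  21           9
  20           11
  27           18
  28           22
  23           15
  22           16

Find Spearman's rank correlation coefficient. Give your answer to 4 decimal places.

0.8857

Rank u: 2, 1, 5, 6, 4, 3
Rank v: 1, 2, 5, 6, 3, 4
d = rank(u) − rank(v): 1, -1, 0, 0, 1, -1; Σd² = 4
ρ = 1 − 6Σd² / [n(n²−1)] = 1 − 6×4 / (6×35) = 1 − 24/210 ≈ 0.8857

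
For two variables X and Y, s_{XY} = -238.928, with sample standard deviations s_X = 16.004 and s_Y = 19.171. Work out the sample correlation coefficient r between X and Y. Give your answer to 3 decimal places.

-0.779

r = Cov(X,Y) / (s_X · s_Y) = -238.928 / (16.004 × 19.171)
  = -238.928 / 306.8127 ≈ -0.779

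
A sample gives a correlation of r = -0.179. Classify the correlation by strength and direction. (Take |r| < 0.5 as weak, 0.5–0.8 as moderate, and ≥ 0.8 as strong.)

r = -0.179 < 0 so the relationship is negative.
|r| = 0.179, which falls in the weak range.

weak negative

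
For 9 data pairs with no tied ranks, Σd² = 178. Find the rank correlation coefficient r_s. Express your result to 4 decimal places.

ρ = 1 − 6Σd² / [n(n²−1)] = 1 − 6×178 / (9×80)
  = 1 − 1068/720 = 1 − 1.48333 ≈ -0.4833

-0.4833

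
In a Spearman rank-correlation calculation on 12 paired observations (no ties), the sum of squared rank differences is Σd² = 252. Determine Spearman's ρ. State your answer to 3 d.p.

0.119

ρ = 1 − 6Σd² / [n(n²−1)] = 1 − 6×252 / (12×143)
  = 1 − 1512/1716 = 1 − 0.8811 ≈ 0.119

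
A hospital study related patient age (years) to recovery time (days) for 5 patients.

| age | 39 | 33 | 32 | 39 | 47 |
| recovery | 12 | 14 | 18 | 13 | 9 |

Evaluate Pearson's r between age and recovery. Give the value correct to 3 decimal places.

n = 5, Σx = 190, Σy = 66, Σx² = 7364, Σy² = 914, Σxy = 2436
nΣxy − ΣxΣy = 12180 − 12540 = -360
nΣx² − (Σx)² = 36820 − 36100 = 720; nΣy² − (Σy)² = 4570 − 4356 = 214
r = -360 / √(720 × 214) = -360 / 392.5303 ≈ -0.917

-0.917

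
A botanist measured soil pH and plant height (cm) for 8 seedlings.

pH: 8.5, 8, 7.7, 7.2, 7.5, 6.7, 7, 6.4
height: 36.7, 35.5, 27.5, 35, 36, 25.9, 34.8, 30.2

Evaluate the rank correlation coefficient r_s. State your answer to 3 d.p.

0.667

Rank pH: 8, 7, 6, 4, 5, 2, 3, 1
Rank height: 8, 6, 2, 5, 7, 1, 4, 3
d = rank(pH) − rank(height): 0, 1, 4, -1, -2, 1, -1, -2; Σd² = 28
ρ = 1 − 6Σd² / [n(n²−1)] = 1 − 6×28 / (8×63) = 1 − 168/504 ≈ 0.667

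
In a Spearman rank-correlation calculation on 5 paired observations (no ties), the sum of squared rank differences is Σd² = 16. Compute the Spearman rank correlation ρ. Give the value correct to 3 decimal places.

0.200

ρ = 1 − 6Σd² / [n(n²−1)] = 1 − 6×16 / (5×24)
  = 1 − 96/120 = 1 − 0.8000 ≈ 0.200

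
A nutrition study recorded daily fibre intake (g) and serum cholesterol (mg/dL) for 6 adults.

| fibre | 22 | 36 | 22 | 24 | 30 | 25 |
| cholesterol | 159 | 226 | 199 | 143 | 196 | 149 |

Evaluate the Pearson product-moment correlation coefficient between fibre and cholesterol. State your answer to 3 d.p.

n = 6, Σx = 159, Σy = 1072, Σx² = 4365, Σy² = 197024, Σxy = 29049
nΣxy − ΣxΣy = 174294 − 170448 = 3846
nΣx² − (Σx)² = 26190 − 25281 = 909; nΣy² − (Σy)² = 1182144 − 1149184 = 32960
r = 3846 / √(909 × 32960) = 3846 / 5473.6313 ≈ 0.703

0.703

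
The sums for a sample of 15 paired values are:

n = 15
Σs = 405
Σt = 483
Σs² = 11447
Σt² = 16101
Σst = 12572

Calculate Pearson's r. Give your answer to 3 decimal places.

-0.885

r = (nΣst − ΣsΣt) / √[(nΣs² − (Σs)²)(nΣt² − (Σt)²)]
Numerator: 15×12572 − 405×483 = -7035
Denominator: √[(171705 − 164025)(241515 − 233289)] = √[7680 × 8226] = 7948.3130
r = -7035 / 7948.3130 ≈ -0.885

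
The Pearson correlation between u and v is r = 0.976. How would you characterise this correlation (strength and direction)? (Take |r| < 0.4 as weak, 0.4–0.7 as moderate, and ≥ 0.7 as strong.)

strong positive

r = 0.976 > 0 so the relationship is positive.
|r| = 0.976, which falls in the strong range.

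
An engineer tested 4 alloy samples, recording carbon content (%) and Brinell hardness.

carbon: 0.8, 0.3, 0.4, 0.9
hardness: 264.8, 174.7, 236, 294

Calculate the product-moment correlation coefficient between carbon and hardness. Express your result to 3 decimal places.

n = 4, Σx = 2.4, Σy = 969.5, Σx² = 1.7, Σy² = 242771.13, Σxy = 623.25
nΣxy − ΣxΣy = 2493 − 2326.8 = 166.2
nΣx² − (Σx)² = 6.8 − 5.76 = 1.04; nΣy² − (Σy)² = 971084.52 − 939930.25 = 31154.27
r = 166.2 / √(1.04 × 31154.27) = 166.2 / 180.0012 ≈ 0.923

0.923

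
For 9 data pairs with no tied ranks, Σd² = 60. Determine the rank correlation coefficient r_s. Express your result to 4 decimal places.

ρ = 1 − 6Σd² / [n(n²−1)] = 1 − 6×60 / (9×80)
  = 1 − 360/720 = 1 − 0.50000 ≈ 0.5000

0.5000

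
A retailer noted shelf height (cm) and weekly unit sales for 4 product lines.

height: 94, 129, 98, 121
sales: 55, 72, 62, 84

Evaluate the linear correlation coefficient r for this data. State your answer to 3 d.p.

0.820

n = 4, Σx = 442, Σy = 273, Σx² = 49722, Σy² = 19109, Σxy = 30698
nΣxy − ΣxΣy = 122792 − 120666 = 2126
nΣx² − (Σx)² = 198888 − 195364 = 3524; nΣy² − (Σy)² = 76436 − 74529 = 1907
r = 2126 / √(3524 × 1907) = 2126 / 2592.3480 ≈ 0.820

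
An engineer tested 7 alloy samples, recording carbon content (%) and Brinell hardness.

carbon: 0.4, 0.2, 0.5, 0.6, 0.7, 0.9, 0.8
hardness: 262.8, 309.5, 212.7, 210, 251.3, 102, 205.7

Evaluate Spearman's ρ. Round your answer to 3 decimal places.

Rank carbon: 2, 1, 3, 4, 5, 7, 6
Rank hardness: 6, 7, 4, 3, 5, 1, 2
d = rank(carbon) − rank(hardness): -4, -6, -1, 1, 0, 6, 4; Σd² = 106
ρ = 1 − 6Σd² / [n(n²−1)] = 1 − 6×106 / (7×48) = 1 − 636/336 ≈ -0.893

-0.893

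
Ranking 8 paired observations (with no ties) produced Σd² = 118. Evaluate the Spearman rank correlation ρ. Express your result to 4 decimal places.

-0.4048

ρ = 1 − 6Σd² / [n(n²−1)] = 1 − 6×118 / (8×63)
  = 1 − 708/504 = 1 − 1.40476 ≈ -0.4048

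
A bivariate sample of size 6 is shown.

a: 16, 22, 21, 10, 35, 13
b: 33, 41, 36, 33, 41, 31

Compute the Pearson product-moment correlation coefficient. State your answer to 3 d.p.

0.845

n = 6, Σa = 117, Σb = 215, Σa² = 2675, Σb² = 7797, Σab = 4354
nΣab − ΣaΣb = 26124 − 25155 = 969
nΣa² − (Σa)² = 16050 − 13689 = 2361; nΣb² − (Σb)² = 46782 − 46225 = 557
r = 969 / √(2361 × 557) = 969 / 1146.7681 ≈ 0.845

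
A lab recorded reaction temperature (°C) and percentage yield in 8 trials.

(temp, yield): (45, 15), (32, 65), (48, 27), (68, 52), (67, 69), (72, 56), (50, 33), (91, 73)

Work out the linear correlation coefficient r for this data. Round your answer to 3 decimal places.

0.527

n = 8, Σx = 473, Σy = 390, Σx² = 30431, Σy² = 22198, Σxy = 24535
nΣxy − ΣxΣy = 196280 − 184470 = 11810
nΣx² − (Σx)² = 243448 − 223729 = 19719; nΣy² − (Σy)² = 177584 − 152100 = 25484
r = 11810 / √(19719 × 25484) = 11810 / 22416.9355 ≈ 0.527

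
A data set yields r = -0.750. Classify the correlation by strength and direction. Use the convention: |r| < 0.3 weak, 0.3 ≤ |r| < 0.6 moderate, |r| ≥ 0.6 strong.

r = -0.750 < 0 so the relationship is negative.
|r| = 0.750, which falls in the strong range.

strong negative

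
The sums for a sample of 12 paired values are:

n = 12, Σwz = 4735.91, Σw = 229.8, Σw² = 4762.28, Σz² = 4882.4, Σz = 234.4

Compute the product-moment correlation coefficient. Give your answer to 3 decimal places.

0.746

r = (nΣwz − ΣwΣz) / √[(nΣw² − (Σw)²)(nΣz² − (Σz)²)]
Numerator: 12×4735.91 − 229.8×234.4 = 2965.8
Denominator: √[(57147.36 − 52808.04)(58588.8 − 54943.36)] = √[4339.32 × 3645.44] = 3977.2768
r = 2965.8 / 3977.2768 ≈ 0.746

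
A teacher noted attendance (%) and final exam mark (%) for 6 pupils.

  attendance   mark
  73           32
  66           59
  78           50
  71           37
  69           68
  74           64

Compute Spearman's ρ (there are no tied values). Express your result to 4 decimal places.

-0.2571

Rank attendance: 4, 1, 6, 3, 2, 5
Rank mark: 1, 4, 3, 2, 6, 5
d = rank(attendance) − rank(mark): 3, -3, 3, 1, -4, 0; Σd² = 44
ρ = 1 − 6Σd² / [n(n²−1)] = 1 − 6×44 / (6×35) = 1 − 264/210 ≈ -0.2571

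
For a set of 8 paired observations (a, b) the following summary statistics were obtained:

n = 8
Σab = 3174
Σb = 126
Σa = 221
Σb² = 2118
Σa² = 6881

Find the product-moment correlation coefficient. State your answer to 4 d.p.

r = (nΣab − ΣaΣb) / √[(nΣa² − (Σa)²)(nΣb² − (Σb)²)]
Numerator: 8×3174 − 221×126 = -2454
Denominator: √[(55048 − 48841)(16944 − 15876)] = √[6207 × 1068] = 2574.6992
r = -2454 / 2574.6992 ≈ -0.9531

-0.9531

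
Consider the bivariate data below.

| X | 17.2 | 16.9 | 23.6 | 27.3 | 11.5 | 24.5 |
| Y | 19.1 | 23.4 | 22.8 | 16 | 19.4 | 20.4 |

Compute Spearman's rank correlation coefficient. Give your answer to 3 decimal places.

Rank X: 3, 2, 4, 6, 1, 5
Rank Y: 2, 6, 5, 1, 3, 4
d = rank(X) − rank(Y): 1, -4, -1, 5, -2, 1; Σd² = 48
ρ = 1 − 6Σd² / [n(n²−1)] = 1 − 6×48 / (6×35) = 1 − 288/210 ≈ -0.371

-0.371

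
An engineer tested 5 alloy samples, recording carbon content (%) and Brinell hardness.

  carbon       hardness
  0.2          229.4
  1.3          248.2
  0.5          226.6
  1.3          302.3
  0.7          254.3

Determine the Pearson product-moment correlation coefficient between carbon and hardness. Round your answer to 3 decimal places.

0.741

n = 5, Σx = 4, Σy = 1260.8, Σx² = 4.16, Σy² = 321628.94, Σxy = 1052.84
nΣxy − ΣxΣy = 5264.2 − 5043.2 = 221
nΣx² − (Σx)² = 20.8 − 16 = 4.8; nΣy² − (Σy)² = 1608144.7 − 1589616.64 = 18528.06
r = 221 / √(4.8 × 18528.06) = 221 / 298.2192 ≈ 0.741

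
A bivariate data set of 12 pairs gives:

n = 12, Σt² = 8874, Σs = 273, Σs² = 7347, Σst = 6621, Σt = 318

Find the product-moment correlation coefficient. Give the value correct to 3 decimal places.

r = (nΣst − ΣsΣt) / √[(nΣs² − (Σs)²)(nΣt² − (Σt)²)]
Numerator: 12×6621 − 273×318 = -7362
Denominator: √[(88164 − 74529)(106488 − 101124)] = √[13635 × 5364] = 8552.0840
r = -7362 / 8552.0840 ≈ -0.861

-0.861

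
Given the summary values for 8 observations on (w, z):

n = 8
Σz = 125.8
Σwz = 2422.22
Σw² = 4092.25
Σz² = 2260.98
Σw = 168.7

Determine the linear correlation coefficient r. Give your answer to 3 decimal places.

r = (nΣwz − ΣwΣz) / √[(nΣw² − (Σw)²)(nΣz² − (Σz)²)]
Numerator: 8×2422.22 − 168.7×125.8 = -1844.7
Denominator: √[(32738 − 28459.69)(18087.84 − 15825.64)] = √[4278.31 × 2262.2] = 3111.0116
r = -1844.7 / 3111.0116 ≈ -0.593

-0.593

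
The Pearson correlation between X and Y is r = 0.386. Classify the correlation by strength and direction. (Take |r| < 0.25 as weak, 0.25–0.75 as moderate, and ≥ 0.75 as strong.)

r = 0.386 > 0 so the relationship is positive.
|r| = 0.386, which falls in the moderate range.

moderate positive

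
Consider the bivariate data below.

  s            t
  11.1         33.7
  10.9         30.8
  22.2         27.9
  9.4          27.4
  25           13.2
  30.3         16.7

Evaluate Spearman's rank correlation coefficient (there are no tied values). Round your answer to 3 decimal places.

Rank s: 3, 2, 4, 1, 5, 6
Rank t: 6, 5, 4, 3, 1, 2
d = rank(s) − rank(t): -3, -3, 0, -2, 4, 4; Σd² = 54
ρ = 1 − 6Σd² / [n(n²−1)] = 1 − 6×54 / (6×35) = 1 − 324/210 ≈ -0.543

-0.543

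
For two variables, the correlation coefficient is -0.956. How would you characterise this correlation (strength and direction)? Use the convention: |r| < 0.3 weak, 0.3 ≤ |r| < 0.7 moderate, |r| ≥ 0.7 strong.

r = -0.956 < 0 so the relationship is negative.
|r| = 0.956, which falls in the strong range.

strong negative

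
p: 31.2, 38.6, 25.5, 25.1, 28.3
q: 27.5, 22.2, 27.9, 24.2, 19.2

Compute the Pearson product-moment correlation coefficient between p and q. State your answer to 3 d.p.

-0.264

n = 5, Σp = 148.7, Σq = 121, Σp² = 4544.55, Σq² = 2981.78, Σpq = 3577.15
nΣpq − ΣpΣq = 17885.75 − 17992.7 = -106.95
nΣp² − (Σp)² = 22722.75 − 22111.69 = 611.06; nΣq² − (Σq)² = 14908.9 − 14641 = 267.9
r = -106.95 / √(611.06 × 267.9) = -106.95 / 404.6022 ≈ -0.264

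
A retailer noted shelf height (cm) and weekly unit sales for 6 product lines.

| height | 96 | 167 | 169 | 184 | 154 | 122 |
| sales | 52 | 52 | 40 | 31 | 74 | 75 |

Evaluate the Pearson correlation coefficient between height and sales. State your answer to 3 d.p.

n = 6, Σx = 892, Σy = 324, Σx² = 138122, Σy² = 19070, Σxy = 46686
nΣxy − ΣxΣy = 280116 − 289008 = -8892
nΣx² − (Σx)² = 828732 − 795664 = 33068; nΣy² − (Σy)² = 114420 − 104976 = 9444
r = -8892 / √(33068 × 9444) = -8892 / 17671.8474 ≈ -0.503

-0.503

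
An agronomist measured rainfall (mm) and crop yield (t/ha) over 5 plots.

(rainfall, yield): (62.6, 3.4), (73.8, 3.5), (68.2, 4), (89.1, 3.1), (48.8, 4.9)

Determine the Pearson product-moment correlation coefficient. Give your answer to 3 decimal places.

n = 5, Σx = 342.5, Σy = 18.9, Σx² = 24336.69, Σy² = 73.43, Σxy = 1259.27
nΣxy − ΣxΣy = 6296.35 − 6473.25 = -176.9
nΣx² − (Σx)² = 121683.45 − 117306.25 = 4377.2; nΣy² − (Σy)² = 367.15 − 357.21 = 9.94
r = -176.9 / √(4377.2 × 9.94) = -176.9 / 208.5890 ≈ -0.848

-0.848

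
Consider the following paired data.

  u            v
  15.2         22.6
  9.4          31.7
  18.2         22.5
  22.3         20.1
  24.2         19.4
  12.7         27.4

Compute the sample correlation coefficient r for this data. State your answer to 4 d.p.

-0.9428

n = 6, Σu = 102, Σv = 143.7, Σu² = 1894.86, Σv² = 3553.03, Σuv = 2316.69
nΣuv − ΣuΣv = 13900.14 − 14657.4 = -757.26
nΣu² − (Σu)² = 11369.16 − 10404 = 965.16; nΣv² − (Σv)² = 21318.18 − 20649.69 = 668.49
r = -757.26 / √(965.16 × 668.49) = -757.26 / 803.2433 ≈ -0.9428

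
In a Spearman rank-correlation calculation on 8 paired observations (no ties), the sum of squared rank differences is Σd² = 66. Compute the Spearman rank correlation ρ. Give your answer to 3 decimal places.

ρ = 1 − 6Σd² / [n(n²−1)] = 1 − 6×66 / (8×63)
  = 1 − 396/504 = 1 − 0.7857 ≈ 0.214

0.214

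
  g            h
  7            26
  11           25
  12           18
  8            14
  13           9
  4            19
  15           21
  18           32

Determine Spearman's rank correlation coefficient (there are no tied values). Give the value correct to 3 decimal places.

0.143

Rank g: 2, 4, 5, 3, 6, 1, 7, 8
Rank h: 7, 6, 3, 2, 1, 4, 5, 8
d = rank(g) − rank(h): -5, -2, 2, 1, 5, -3, 2, 0; Σd² = 72
ρ = 1 − 6Σd² / [n(n²−1)] = 1 − 6×72 / (8×63) = 1 − 432/504 ≈ 0.143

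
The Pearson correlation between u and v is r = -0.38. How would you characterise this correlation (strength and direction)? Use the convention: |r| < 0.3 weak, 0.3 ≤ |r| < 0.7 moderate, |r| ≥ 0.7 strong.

r = -0.38 < 0 so the relationship is negative.
|r| = 0.38, which falls in the moderate range.

moderate negative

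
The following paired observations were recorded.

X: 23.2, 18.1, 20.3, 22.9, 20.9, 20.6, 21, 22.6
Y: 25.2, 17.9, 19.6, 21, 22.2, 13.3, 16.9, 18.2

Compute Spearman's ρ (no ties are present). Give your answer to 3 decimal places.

Rank X: 8, 1, 2, 7, 4, 3, 5, 6
Rank Y: 8, 3, 5, 6, 7, 1, 2, 4
d = rank(X) − rank(Y): 0, -2, -3, 1, -3, 2, 3, 2; Σd² = 40
ρ = 1 − 6Σd² / [n(n²−1)] = 1 − 6×40 / (8×63) = 1 − 240/504 ≈ 0.524

0.524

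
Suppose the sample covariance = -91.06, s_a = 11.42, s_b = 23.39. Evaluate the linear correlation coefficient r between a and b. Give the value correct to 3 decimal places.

r = Cov(a,b) / (s_a · s_b) = -91.06 / (11.42 × 23.39)
  = -91.06 / 267.1138 ≈ -0.341

-0.341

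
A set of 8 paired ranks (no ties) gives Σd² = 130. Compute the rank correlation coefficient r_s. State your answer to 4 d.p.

-0.5476

ρ = 1 − 6Σd² / [n(n²−1)] = 1 − 6×130 / (8×63)
  = 1 − 780/504 = 1 − 1.54762 ≈ -0.5476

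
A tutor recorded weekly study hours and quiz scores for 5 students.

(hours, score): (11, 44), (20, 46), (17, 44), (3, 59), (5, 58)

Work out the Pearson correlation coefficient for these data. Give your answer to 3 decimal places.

-0.856

n = 5, Σx = 56, Σy = 251, Σx² = 844, Σy² = 12833, Σxy = 2619
nΣxy − ΣxΣy = 13095 − 14056 = -961
nΣx² − (Σx)² = 4220 − 3136 = 1084; nΣy² − (Σy)² = 64165 − 63001 = 1164
r = -961 / √(1084 × 1164) = -961 / 1123.2880 ≈ -0.856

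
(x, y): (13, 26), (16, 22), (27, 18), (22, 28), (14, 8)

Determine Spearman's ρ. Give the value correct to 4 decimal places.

0.0000

Rank x: 1, 3, 5, 4, 2
Rank y: 4, 3, 2, 5, 1
d = rank(x) − rank(y): -3, 0, 3, -1, 1; Σd² = 20
ρ = 1 − 6Σd² / [n(n²−1)] = 1 − 6×20 / (5×24) = 1 − 120/120 ≈ 0.0000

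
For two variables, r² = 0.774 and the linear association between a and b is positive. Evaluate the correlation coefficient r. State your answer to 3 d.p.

0.880

|r| = √0.774 = 0.880
The association is positive, so r = 0.880.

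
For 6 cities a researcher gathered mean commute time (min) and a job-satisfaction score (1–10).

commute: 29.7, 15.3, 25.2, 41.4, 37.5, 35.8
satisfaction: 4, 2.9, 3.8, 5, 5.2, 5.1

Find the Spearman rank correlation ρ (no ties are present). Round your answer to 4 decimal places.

Rank commute: 3, 1, 2, 6, 5, 4
Rank satisfaction: 3, 1, 2, 4, 6, 5
d = rank(commute) − rank(satisfaction): 0, 0, 0, 2, -1, -1; Σd² = 6
ρ = 1 − 6Σd² / [n(n²−1)] = 1 − 6×6 / (6×35) = 1 − 36/210 ≈ 0.8286

0.8286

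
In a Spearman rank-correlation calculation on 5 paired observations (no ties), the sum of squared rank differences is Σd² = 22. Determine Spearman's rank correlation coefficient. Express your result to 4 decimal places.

-0.1000

ρ = 1 − 6Σd² / [n(n²−1)] = 1 − 6×22 / (5×24)
  = 1 − 132/120 = 1 − 1.10000 ≈ -0.1000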